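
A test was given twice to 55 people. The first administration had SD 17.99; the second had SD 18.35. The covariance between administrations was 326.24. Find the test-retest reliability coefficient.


r = cov(X,Y) / (SD_X * SD_Y)
r = 326.24 / (17.99 * 18.35)
r = 326.24 / 330.1165
r = 0.9883

0.9883


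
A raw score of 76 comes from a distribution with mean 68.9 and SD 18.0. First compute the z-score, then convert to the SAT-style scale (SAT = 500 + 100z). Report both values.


z = (X - mean) / SD = (76 - 68.9) / 18.0
z = 7.1 / 18.0
z = 0.3944
SAT-scale = SAT = 500 + 100z
Carry z at full precision (z = 7.1 / 18.0) into the conversion:
SAT-scale = 500 + 100 * (7.1 / 18.0) = 500 + 710 / 18.0
SAT-scale = 500 + 39.4444
SAT-scale = 539.4444

539.4444


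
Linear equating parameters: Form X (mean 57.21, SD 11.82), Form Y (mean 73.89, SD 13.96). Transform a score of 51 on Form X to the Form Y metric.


slope = SD_Y / SD_X = 13.96 / 11.82 ~ 1.181
intercept = mean_Y - slope * mean_X = 73.89 - (13.96 / 11.82) * 57.21 ~ 6.3222
Y = slope * X + intercept. To avoid rounding drift from the rounded slope/intercept, evaluate the equivalent form Y = mean_Y + SD_Y * (X - mean_X) / SD_X at full precision:
Y = 73.89 + 13.96 * (51 - 57.21) / 11.82
Y = 73.89 - 13.96 * 6.21 / 11.82
Y = 73.89 - 86.6916 / 11.82
Y = 73.89 - 7.3343
Y = 66.5557

66.5557


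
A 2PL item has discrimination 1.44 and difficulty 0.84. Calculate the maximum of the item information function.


For 2PL, max info at theta = b = 0.84
I_max = a^2 / 4 = 1.44^2 / 4
= 2.0736 / 4
I_max = 0.5184

0.5184


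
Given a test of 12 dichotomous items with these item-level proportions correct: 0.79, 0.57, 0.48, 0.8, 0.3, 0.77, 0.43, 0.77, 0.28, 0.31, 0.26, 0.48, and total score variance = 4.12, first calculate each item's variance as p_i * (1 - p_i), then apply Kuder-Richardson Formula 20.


For each item, compute p_i * q_i:
  Item 1: 0.79 * 0.21 = 0.1659
  Item 2: 0.57 * 0.43 = 0.2451
  Item 3: 0.48 * 0.52 = 0.2496
  Item 4: 0.8 * 0.2 = 0.16
  Item 5: 0.3 * 0.7 = 0.21
  Item 6: 0.77 * 0.23 = 0.1771
  Item 7: 0.43 * 0.57 = 0.2451
  Item 8: 0.77 * 0.23 = 0.1771
  Item 9: 0.28 * 0.72 = 0.2016
  Item 10: 0.31 * 0.69 = 0.2139
  Item 11: 0.26 * 0.74 = 0.1924
  Item 12: 0.48 * 0.52 = 0.2496
Sum(p_i * q_i) = 0.1659 + 0.2451 + 0.2496 + 0.16 + 0.21 + 0.1771 + 0.2451 + 0.1771 + 0.2016 + 0.2139 + 0.1924 + 0.2496 = 2.4874
KR-20 = (k/(k-1)) * (1 - Sum(p_i*q_i) / Var_total)
= (12/11) * (1 - 2.4874/4.12)
= 1.0909 * 0.3963
KR-20 = 0.4323

0.4323


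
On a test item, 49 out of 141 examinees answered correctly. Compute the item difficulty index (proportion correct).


Item difficulty p = number correct / total examinees
p = 49 / 141
p = 0.3475

0.3475


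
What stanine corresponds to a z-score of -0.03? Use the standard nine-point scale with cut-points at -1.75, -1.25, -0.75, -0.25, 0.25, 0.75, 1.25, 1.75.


Stanine boundaries: [-1.75, -1.25, -0.75, -0.25, 0.25, 0.75, 1.25, 1.75]
z = -0.03
Check each boundary:
  z >= -1.75 -> could be stanine 2
  z >= -1.25 -> could be stanine 3
  z >= -0.75 -> could be stanine 4
  z >= -0.25 -> could be stanine 5
  z < 0.25
  z < 0.75
  z < 1.25
  z < 1.75
Highest qualifying boundary gives stanine = 5

5


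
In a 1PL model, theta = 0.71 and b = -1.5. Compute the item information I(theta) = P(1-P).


P = 1/(1+exp(-(0.71--1.5))) = 0.9011
I = P*(1-P) = 0.9011 * 0.0989
I = 0.0891

0.0891


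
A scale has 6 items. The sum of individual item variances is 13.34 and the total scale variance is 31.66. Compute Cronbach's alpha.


alpha = (k/(k-1)) * (1 - sum(si^2)/s_total^2)
= (6/5) * (1 - 13.34/31.66)
alpha = 0.6944

0.6944


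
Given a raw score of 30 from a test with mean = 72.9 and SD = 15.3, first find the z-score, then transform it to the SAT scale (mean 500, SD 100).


z = (X - mean) / SD = (30 - 72.9) / 15.3
z = -42.9 / 15.3
z = -2.8039
SAT-scale = SAT = 500 + 100z
Carry z at full precision (z = -42.9 / 15.3) into the conversion:
SAT-scale = 500 + 100 * (-42.9 / 15.3) = 500 + -4290 / 15.3
SAT-scale = 500 + -280.3922
SAT-scale = 219.6078

219.6078


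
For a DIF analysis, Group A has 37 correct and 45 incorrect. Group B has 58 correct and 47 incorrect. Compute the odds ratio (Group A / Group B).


Odds_A = 37/45 = 0.8222
Odds_B = 58/47 = 1.234
OR = Odds_A / Odds_B = 0.8222 / 1.234
Exactly, OR = (37 * 47) / (45 * 58) = 1739 / 2610
OR = 0.6663

0.6663


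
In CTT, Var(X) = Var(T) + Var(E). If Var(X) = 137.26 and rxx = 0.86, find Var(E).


var_true = rxx * var_obs = 0.86 * 137.26 = 118.0436
var_error = var_obs - var_true
var_error = 137.26 - 118.0436
var_error = 19.2164

19.2164


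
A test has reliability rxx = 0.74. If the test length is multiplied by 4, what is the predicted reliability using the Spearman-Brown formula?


r_new = (n * rxx) / (1 + (n-1) * rxx)
r_new = (4 * 0.74) / (1 + 3 * 0.74)
r_new = 2.96 / 3.22
r_new = 0.9193

0.9193


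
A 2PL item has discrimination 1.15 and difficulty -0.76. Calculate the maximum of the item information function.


For 2PL, max info at theta = b = -0.76
I_max = a^2 / 4 = 1.15^2 / 4
= 1.3225 / 4
I_max = 0.3306

0.3306


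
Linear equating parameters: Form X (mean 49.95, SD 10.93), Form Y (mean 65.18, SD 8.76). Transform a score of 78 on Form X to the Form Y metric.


slope = SD_Y / SD_X = 8.76 / 10.93 ~ 0.8015
intercept = mean_Y - slope * mean_X = 65.18 - (8.76 / 10.93) * 49.95 ~ 25.1469
Y = slope * X + intercept. To avoid rounding drift from the rounded slope/intercept, evaluate the equivalent form Y = mean_Y + SD_Y * (X - mean_X) / SD_X at full precision:
Y = 65.18 + 8.76 * (78 - 49.95) / 10.93
Y = 65.18 + 8.76 * 28.05 / 10.93
Y = 65.18 + 245.718 / 10.93
Y = 65.18 + 22.4811
Y = 87.6611

87.6611


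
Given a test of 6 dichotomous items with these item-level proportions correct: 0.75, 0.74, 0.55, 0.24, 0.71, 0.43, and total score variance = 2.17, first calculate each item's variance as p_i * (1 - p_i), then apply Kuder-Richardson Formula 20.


For each item, compute p_i * q_i:
  Item 1: 0.75 * 0.25 = 0.1875
  Item 2: 0.74 * 0.26 = 0.1924
  Item 3: 0.55 * 0.45 = 0.2475
  Item 4: 0.24 * 0.76 = 0.1824
  Item 5: 0.71 * 0.29 = 0.2059
  Item 6: 0.43 * 0.57 = 0.2451
Sum(p_i * q_i) = 0.1875 + 0.1924 + 0.2475 + 0.1824 + 0.2059 + 0.2451 = 1.2608
KR-20 = (k/(k-1)) * (1 - Sum(p_i*q_i) / Var_total)
= (6/5) * (1 - 1.2608/2.17)
= 1.2 * 0.419
KR-20 = 0.5028

0.5028


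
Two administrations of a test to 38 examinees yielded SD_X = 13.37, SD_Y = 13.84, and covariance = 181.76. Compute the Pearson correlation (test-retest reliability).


r = cov(X,Y) / (SD_X * SD_Y)
r = 181.76 / (13.37 * 13.84)
r = 181.76 / 185.0408
r = 0.9823

0.9823


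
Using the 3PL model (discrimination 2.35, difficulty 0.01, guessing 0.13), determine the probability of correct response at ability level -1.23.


logit = 2.35*(-1.23 - 0.01) = -2.914
P* = 1/(1 + exp(--2.914)) = 0.0515
P = 0.13 + (1 - 0.13) * 0.0515
P = 0.1748

0.1748


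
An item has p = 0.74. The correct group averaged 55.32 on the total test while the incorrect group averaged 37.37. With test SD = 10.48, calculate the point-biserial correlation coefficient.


q = 1 - p = 0.26
rpb = ((M1 - M0) / SD) * sqrt(p * q)
rpb = ((55.32 - 37.37) / 10.48) * sqrt(0.74 * 0.26)
rpb = 0.7513

0.7513


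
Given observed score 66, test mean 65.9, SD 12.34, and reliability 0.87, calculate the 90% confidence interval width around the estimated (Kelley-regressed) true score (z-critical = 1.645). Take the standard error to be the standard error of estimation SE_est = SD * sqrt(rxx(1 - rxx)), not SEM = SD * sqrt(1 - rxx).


True score estimate = 0.87*66 + 0.13*65.9 = 65.987
SE_est = SD * sqrt(rxx * (1 - rxx)) = 12.34 * sqrt(0.87 * 0.13) = 12.34 * sqrt(0.1131) = 4.149984
CI = T_est +/- z * SE_est, so width = 2 * z * SE_est = 2 * 1.645 * 4.149984
Width = 13.6534

13.6534


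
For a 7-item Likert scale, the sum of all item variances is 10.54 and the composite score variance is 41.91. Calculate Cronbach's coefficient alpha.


alpha = (k/(k-1)) * (1 - sum(si^2)/s_total^2)
= (7/6) * (1 - 10.54/41.91)
alpha = 0.8733

0.8733


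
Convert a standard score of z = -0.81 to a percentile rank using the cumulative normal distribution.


CDF(z) = 0.5 * (1 + erf(z/sqrt(2)))
erf(-0.5728) = -0.5821
CDF = 0.209
Percentile rank = 0.209 * 100 = 20.9

20.9


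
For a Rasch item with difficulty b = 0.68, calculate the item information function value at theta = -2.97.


P = 1/(1+exp(-(-2.97-0.68))) = 0.0253
I = P*(1-P) = 0.0253 * 0.9747
I = 0.0247

0.0247


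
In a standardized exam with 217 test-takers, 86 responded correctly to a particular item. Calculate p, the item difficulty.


Item difficulty p = number correct / total examinees
p = 86 / 217
p = 0.3963

0.3963


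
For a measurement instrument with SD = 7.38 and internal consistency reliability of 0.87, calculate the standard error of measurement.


SEM = SD * sqrt(1 - rxx)
SEM = 7.38 * sqrt(1 - 0.87)
SEM = 7.38 * sqrt(0.13) = 7.38 * 0.360555
SEM = 2.6609

2.6609


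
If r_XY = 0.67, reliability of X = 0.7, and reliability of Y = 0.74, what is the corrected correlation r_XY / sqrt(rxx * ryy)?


r_corrected = rxy / sqrt(rxx * ryy)
= 0.67 / sqrt(0.7 * 0.74)
= 0.67 / sqrt(0.518)
= 0.67 / 0.719722
r_corrected = 0.9309

0.9309


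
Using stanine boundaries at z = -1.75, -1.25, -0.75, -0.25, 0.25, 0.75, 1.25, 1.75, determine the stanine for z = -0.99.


Stanine boundaries: [-1.75, -1.25, -0.75, -0.25, 0.25, 0.75, 1.25, 1.75]
z = -0.99
Check each boundary:
  z >= -1.75 -> could be stanine 2
  z >= -1.25 -> could be stanine 3
  z < -0.75
  z < -0.25
  z < 0.25
  z < 0.75
  z < 1.25
  z < 1.75
Highest qualifying boundary gives stanine = 3

3


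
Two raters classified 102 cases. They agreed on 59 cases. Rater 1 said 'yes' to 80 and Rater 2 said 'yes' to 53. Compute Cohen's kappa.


P_o = 59/102 = 0.578431
P_e = (80*53 + 22*49) / 10404 = 0.51115
kappa = (P_o - P_e) / (1 - P_e)
kappa = (0.578431 - 0.51115) / (1 - 0.51115)
kappa = 0.1376

0.1376


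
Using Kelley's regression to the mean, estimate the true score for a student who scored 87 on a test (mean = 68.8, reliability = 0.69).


T_est = rxx * X + (1 - rxx) * mean
T_est = 0.69 * 87 + 0.31 * 68.8
T_est = 60.03 + 21.328
T_est = 81.358

81.358


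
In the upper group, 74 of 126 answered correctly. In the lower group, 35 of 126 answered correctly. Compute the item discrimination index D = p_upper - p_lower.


p_upper = 74/126 = 0.5873
p_lower = 35/126 = 0.2778
D = 0.5873 - 0.2778 = 0.3095

0.3095


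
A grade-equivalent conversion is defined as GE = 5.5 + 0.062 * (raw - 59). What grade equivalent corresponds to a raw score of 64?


raw - median = 64 - 59 = 5
slope * diff = 0.062 * 5 = 0.31
GE = 5.5 + 0.31
GE = 5.81

5.81


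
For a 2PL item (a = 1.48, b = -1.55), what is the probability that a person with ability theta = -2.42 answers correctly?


a*(theta - b) = 1.48 * (-2.42 - -1.55) = -1.2876
exp(--1.2876) = 3.6241
P = 1 / (1 + 3.6241)
P = 0.2163

0.2163


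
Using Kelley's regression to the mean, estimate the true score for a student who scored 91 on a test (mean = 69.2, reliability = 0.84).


T_est = rxx * X + (1 - rxx) * mean
T_est = 0.84 * 91 + 0.16 * 69.2
T_est = 76.44 + 11.072
T_est = 87.512

87.512


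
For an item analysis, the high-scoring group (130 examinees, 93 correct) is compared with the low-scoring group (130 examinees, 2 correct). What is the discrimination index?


p_upper = 93/130 = 0.7154
p_lower = 2/130 = 0.0154
D = 0.7154 - 0.0154 = 0.7

0.7


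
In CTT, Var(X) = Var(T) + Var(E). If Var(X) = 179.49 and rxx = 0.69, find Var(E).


var_true = rxx * var_obs = 0.69 * 179.49 = 123.8481
var_error = var_obs - var_true
var_error = 179.49 - 123.8481
var_error = 55.6419

55.6419


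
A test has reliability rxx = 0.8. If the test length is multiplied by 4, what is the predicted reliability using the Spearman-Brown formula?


r_new = (n * rxx) / (1 + (n-1) * rxx)
r_new = (4 * 0.8) / (1 + 3 * 0.8)
r_new = 3.2 / 3.4
r_new = 0.9412

0.9412


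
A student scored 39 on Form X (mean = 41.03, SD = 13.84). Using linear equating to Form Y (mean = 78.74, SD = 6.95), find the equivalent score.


slope = SD_Y / SD_X = 6.95 / 13.84 ~ 0.5022
intercept = mean_Y - slope * mean_X = 78.74 - (6.95 / 13.84) * 41.03 ~ 58.1361
Y = slope * X + intercept. To avoid rounding drift from the rounded slope/intercept, evaluate the equivalent form Y = mean_Y + SD_Y * (X - mean_X) / SD_X at full precision:
Y = 78.74 + 6.95 * (39 - 41.03) / 13.84
Y = 78.74 - 6.95 * 2.03 / 13.84
Y = 78.74 - 14.1085 / 13.84
Y = 78.74 - 1.0194
Y = 77.7206

77.7206


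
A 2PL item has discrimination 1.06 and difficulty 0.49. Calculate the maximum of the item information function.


For 2PL, max info at theta = b = 0.49
I_max = a^2 / 4 = 1.06^2 / 4
= 1.1236 / 4
I_max = 0.2809

0.2809


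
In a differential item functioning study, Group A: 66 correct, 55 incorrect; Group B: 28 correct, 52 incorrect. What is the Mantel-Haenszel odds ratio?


Odds_A = 66/55 = 1.2
Odds_B = 28/52 = 0.5385
OR = Odds_A / Odds_B = 1.2 / 0.5385
Exactly, OR = (66 * 52) / (55 * 28) = 3432 / 1540
OR = 2.2286

2.2286


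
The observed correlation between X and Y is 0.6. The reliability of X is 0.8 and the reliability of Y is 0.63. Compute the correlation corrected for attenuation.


r_corrected = rxy / sqrt(rxx * ryy)
= 0.6 / sqrt(0.8 * 0.63)
= 0.6 / sqrt(0.504)
= 0.6 / 0.70993
r_corrected = 0.8452

0.8452


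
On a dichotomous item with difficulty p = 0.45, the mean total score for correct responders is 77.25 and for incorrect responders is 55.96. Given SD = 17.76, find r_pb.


q = 1 - p = 0.55
rpb = ((M1 - M0) / SD) * sqrt(p * q)
rpb = ((77.25 - 55.96) / 17.76) * sqrt(0.45 * 0.55)
rpb = 0.5964

0.5964


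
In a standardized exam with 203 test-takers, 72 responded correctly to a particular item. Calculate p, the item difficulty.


Item difficulty p = number correct / total examinees
p = 72 / 203
p = 0.3547

0.3547


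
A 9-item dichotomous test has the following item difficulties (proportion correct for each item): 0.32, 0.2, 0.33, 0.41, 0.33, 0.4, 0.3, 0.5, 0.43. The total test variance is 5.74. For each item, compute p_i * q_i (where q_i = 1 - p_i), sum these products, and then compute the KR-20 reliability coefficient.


For each item, compute p_i * q_i:
  Item 1: 0.32 * 0.68 = 0.2176
  Item 2: 0.2 * 0.8 = 0.16
  Item 3: 0.33 * 0.67 = 0.2211
  Item 4: 0.41 * 0.59 = 0.2419
  Item 5: 0.33 * 0.67 = 0.2211
  Item 6: 0.4 * 0.6 = 0.24
  Item 7: 0.3 * 0.7 = 0.21
  Item 8: 0.5 * 0.5 = 0.25
  Item 9: 0.43 * 0.57 = 0.2451
Sum(p_i * q_i) = 0.2176 + 0.16 + 0.2211 + 0.2419 + 0.2211 + 0.24 + 0.21 + 0.25 + 0.2451 = 2.0068
KR-20 = (k/(k-1)) * (1 - Sum(p_i*q_i) / Var_total)
= (9/8) * (1 - 2.0068/5.74)
= 1.125 * 0.6504
KR-20 = 0.7317

0.7317


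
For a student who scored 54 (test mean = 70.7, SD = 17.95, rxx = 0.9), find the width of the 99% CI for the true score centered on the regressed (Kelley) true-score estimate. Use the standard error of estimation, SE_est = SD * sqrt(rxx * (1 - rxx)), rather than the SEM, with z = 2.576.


True score estimate = 0.9*54 + 0.1*70.7 = 55.67
SE_est = SD * sqrt(rxx * (1 - rxx)) = 17.95 * sqrt(0.9 * 0.1) = 17.95 * sqrt(0.09) = 5.385
CI = T_est +/- z * SE_est, so width = 2 * z * SE_est = 2 * 2.576 * 5.385
Width = 27.7435

27.7435


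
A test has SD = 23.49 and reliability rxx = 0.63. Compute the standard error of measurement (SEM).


SEM = SD * sqrt(1 - rxx)
SEM = 23.49 * sqrt(1 - 0.63)
SEM = 23.49 * sqrt(0.37) = 23.49 * 0.608276
SEM = 14.2884

14.2884


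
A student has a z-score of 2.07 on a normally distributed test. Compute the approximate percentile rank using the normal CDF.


CDF(z) = 0.5 * (1 + erf(z/sqrt(2)))
erf(1.4637) = 0.9615
CDF = 0.9808
Percentile rank = 0.9808 * 100 = 98.08

98.08


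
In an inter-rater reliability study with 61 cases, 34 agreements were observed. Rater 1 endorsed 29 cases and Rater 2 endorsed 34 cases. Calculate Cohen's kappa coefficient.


P_o = 34/61 = 0.557377
P_e = (29*34 + 32*27) / 3721 = 0.497178
kappa = (P_o - P_e) / (1 - P_e)
kappa = (0.557377 - 0.497178) / (1 - 0.497178)
kappa = 0.1197

0.1197


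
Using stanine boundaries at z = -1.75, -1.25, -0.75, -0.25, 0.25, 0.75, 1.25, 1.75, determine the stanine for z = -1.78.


Stanine boundaries: [-1.75, -1.25, -0.75, -0.25, 0.25, 0.75, 1.25, 1.75]
z = -1.78
Check each boundary:
  z < -1.75
  z < -1.25
  z < -0.75
  z < -0.25
  z < 0.25
  z < 0.75
  z < 1.25
  z < 1.75
Highest qualifying boundary gives stanine = 1

1


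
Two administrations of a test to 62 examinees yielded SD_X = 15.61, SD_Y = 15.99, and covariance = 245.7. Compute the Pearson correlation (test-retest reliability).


r = cov(X,Y) / (SD_X * SD_Y)
r = 245.7 / (15.61 * 15.99)
r = 245.7 / 249.6039
r = 0.9844

0.9844


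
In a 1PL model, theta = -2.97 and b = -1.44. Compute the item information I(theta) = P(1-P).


P = 1/(1+exp(-(-2.97--1.44))) = 0.178
I = P*(1-P) = 0.178 * 0.822
I = 0.1463

0.1463


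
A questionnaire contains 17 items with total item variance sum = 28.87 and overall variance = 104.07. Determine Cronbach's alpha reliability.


alpha = (k/(k-1)) * (1 - sum(si^2)/s_total^2)
= (17/16) * (1 - 28.87/104.07)
alpha = 0.7678

0.7678


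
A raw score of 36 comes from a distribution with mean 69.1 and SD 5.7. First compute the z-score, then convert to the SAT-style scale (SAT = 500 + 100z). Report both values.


z = (X - mean) / SD = (36 - 69.1) / 5.7
z = -33.1 / 5.7
z = -5.807
SAT-scale = SAT = 500 + 100z
Carry z at full precision (z = -33.1 / 5.7) into the conversion:
SAT-scale = 500 + 100 * (-33.1 / 5.7) = 500 + -3310 / 5.7
SAT-scale = 500 + -580.7018
SAT-scale = -80.7018

-80.7018


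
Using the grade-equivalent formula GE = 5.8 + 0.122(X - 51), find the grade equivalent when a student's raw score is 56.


raw - median = 56 - 51 = 5
slope * diff = 0.122 * 5 = 0.61
GE = 5.8 + 0.61
GE = 6.41

6.41


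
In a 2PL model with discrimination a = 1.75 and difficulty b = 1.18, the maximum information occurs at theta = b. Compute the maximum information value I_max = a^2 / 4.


For 2PL, max info at theta = b = 1.18
I_max = a^2 / 4 = 1.75^2 / 4
= 3.0625 / 4
I_max = 0.7656

0.7656


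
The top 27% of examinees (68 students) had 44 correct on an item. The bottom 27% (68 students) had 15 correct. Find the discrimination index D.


p_upper = 44/68 = 0.6471
p_lower = 15/68 = 0.2206
D = 0.6471 - 0.2206 = 0.4265

0.4265


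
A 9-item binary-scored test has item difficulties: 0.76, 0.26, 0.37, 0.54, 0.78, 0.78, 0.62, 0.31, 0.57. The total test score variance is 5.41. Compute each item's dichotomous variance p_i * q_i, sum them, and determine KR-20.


For each item, compute p_i * q_i:
  Item 1: 0.76 * 0.24 = 0.1824
  Item 2: 0.26 * 0.74 = 0.1924
  Item 3: 0.37 * 0.63 = 0.2331
  Item 4: 0.54 * 0.46 = 0.2484
  Item 5: 0.78 * 0.22 = 0.1716
  Item 6: 0.78 * 0.22 = 0.1716
  Item 7: 0.62 * 0.38 = 0.2356
  Item 8: 0.31 * 0.69 = 0.2139
  Item 9: 0.57 * 0.43 = 0.2451
Sum(p_i * q_i) = 0.1824 + 0.1924 + 0.2331 + 0.2484 + 0.1716 + 0.1716 + 0.2356 + 0.2139 + 0.2451 = 1.8941
KR-20 = (k/(k-1)) * (1 - Sum(p_i*q_i) / Var_total)
= (9/8) * (1 - 1.8941/5.41)
= 1.125 * 0.6499
KR-20 = 0.7311

0.7311


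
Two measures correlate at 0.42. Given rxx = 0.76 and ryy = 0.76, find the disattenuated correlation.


r_corrected = rxy / sqrt(rxx * ryy)
= 0.42 / sqrt(0.76 * 0.76)
= 0.42 / sqrt(0.5776)
= 0.42 / 0.76
r_corrected = 0.5526

0.5526


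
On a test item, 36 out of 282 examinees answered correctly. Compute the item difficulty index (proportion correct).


Item difficulty p = number correct / total examinees
p = 36 / 282
p = 0.1277

0.1277


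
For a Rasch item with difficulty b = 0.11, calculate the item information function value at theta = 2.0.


P = 1/(1+exp(-(2.0-0.11))) = 0.8688
I = P*(1-P) = 0.8688 * 0.1312
I = 0.114

0.114


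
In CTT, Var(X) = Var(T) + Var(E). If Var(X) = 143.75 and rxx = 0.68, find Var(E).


var_true = rxx * var_obs = 0.68 * 143.75 = 97.75
var_error = var_obs - var_true
var_error = 143.75 - 97.75
var_error = 46.0

46.0


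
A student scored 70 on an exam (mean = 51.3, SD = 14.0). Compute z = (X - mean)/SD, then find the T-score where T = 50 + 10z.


z = (X - mean) / SD = (70 - 51.3) / 14.0
z = 18.7 / 14.0
z = 1.3357
T-score = T = 50 + 10z
Carry z at full precision (z = 18.7 / 14.0) into the conversion:
T-score = 50 + 10 * (18.7 / 14.0) = 50 + 187 / 14.0
T-score = 50 + 13.3571
T-score = 63.3571

63.3571


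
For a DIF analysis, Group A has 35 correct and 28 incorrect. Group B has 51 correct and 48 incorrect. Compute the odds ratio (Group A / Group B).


Odds_A = 35/28 = 1.25
Odds_B = 51/48 = 1.0625
OR = Odds_A / Odds_B = 1.25 / 1.0625
Exactly, OR = (35 * 48) / (28 * 51) = 1680 / 1428
OR = 1.1765

1.1765


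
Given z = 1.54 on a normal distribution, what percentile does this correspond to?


CDF(z) = 0.5 * (1 + erf(z/sqrt(2)))
erf(1.0889) = 0.8764
CDF = 0.9382
Percentile rank = 0.9382 * 100 = 93.82

93.82


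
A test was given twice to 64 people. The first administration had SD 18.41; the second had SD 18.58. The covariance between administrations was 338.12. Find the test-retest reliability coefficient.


r = cov(X,Y) / (SD_X * SD_Y)
r = 338.12 / (18.41 * 18.58)
r = 338.12 / 342.0578
r = 0.9885

0.9885


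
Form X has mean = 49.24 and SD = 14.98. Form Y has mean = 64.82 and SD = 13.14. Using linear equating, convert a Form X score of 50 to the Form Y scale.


slope = SD_Y / SD_X = 13.14 / 14.98 ~ 0.8772
intercept = mean_Y - slope * mean_X = 64.82 - (13.14 / 14.98) * 49.24 ~ 21.6282
Y = slope * X + intercept. To avoid rounding drift from the rounded slope/intercept, evaluate the equivalent form Y = mean_Y + SD_Y * (X - mean_X) / SD_X at full precision:
Y = 64.82 + 13.14 * (50 - 49.24) / 14.98
Y = 64.82 + 13.14 * 0.76 / 14.98
Y = 64.82 + 9.9864 / 14.98
Y = 64.82 + 0.6666
Y = 65.4866

65.4866


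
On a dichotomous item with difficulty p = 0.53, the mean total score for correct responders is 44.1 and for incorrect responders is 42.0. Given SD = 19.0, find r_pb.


q = 1 - p = 0.47
rpb = ((M1 - M0) / SD) * sqrt(p * q)
rpb = ((44.1 - 42.0) / 19.0) * sqrt(0.53 * 0.47)
rpb = 0.0552

0.0552


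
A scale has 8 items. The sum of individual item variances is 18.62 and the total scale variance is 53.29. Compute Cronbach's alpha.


alpha = (k/(k-1)) * (1 - sum(si^2)/s_total^2)
= (8/7) * (1 - 18.62/53.29)
alpha = 0.7435

0.7435


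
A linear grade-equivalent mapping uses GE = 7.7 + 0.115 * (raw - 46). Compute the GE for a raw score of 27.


raw - median = 27 - 46 = -19
slope * diff = 0.115 * -19 = -2.185
GE = 7.7 + -2.185
GE = 5.515

5.515


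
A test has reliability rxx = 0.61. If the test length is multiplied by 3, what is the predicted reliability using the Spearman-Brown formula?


r_new = (n * rxx) / (1 + (n-1) * rxx)
r_new = (3 * 0.61) / (1 + 2 * 0.61)
r_new = 1.83 / 2.22
r_new = 0.8243

0.8243


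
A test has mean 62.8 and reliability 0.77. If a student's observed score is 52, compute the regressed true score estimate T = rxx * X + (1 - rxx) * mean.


T_est = rxx * X + (1 - rxx) * mean
T_est = 0.77 * 52 + 0.23 * 62.8
T_est = 40.04 + 14.444
T_est = 54.484

54.484


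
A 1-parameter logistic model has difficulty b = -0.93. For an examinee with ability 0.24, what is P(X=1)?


theta - b = 0.24 - -0.93 = 1.17
exp(-(theta - b)) = exp(-1.17) = 0.3104
P = 1 / (1 + 0.3104)
P = 0.7631

0.7631


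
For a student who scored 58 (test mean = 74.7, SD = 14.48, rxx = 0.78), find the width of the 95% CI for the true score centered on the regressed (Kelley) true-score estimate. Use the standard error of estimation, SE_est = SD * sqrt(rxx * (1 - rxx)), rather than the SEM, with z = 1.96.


True score estimate = 0.78*58 + 0.22*74.7 = 61.674
SE_est = SD * sqrt(rxx * (1 - rxx)) = 14.48 * sqrt(0.78 * 0.22) = 14.48 * sqrt(0.1716) = 5.998286
CI = T_est +/- z * SE_est, so width = 2 * z * SE_est = 2 * 1.96 * 5.998286
Width = 23.5133

23.5133


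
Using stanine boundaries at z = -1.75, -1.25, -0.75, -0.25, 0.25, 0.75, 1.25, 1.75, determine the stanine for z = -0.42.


Stanine boundaries: [-1.75, -1.25, -0.75, -0.25, 0.25, 0.75, 1.25, 1.75]
z = -0.42
Check each boundary:
  z >= -1.75 -> could be stanine 2
  z >= -1.25 -> could be stanine 3
  z >= -0.75 -> could be stanine 4
  z < -0.25
  z < 0.25
  z < 0.75
  z < 1.25
  z < 1.75
Highest qualifying boundary gives stanine = 4

4


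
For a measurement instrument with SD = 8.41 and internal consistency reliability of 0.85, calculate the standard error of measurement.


SEM = SD * sqrt(1 - rxx)
SEM = 8.41 * sqrt(1 - 0.85)
SEM = 8.41 * sqrt(0.15) = 8.41 * 0.387298
SEM = 3.2572

3.2572


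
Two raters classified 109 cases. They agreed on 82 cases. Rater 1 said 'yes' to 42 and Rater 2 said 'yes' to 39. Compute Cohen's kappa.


P_o = 82/109 = 0.752294
P_e = (42*39 + 67*70) / 11881 = 0.532615
kappa = (P_o - P_e) / (1 - P_e)
kappa = (0.752294 - 0.532615) / (1 - 0.532615)
kappa = 0.47

0.47


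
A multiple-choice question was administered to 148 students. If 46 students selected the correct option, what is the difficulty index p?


Item difficulty p = number correct / total examinees
p = 46 / 148
p = 0.3108

0.3108


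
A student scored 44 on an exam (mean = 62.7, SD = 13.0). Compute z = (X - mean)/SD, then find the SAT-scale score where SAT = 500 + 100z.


z = (X - mean) / SD = (44 - 62.7) / 13.0
z = -18.7 / 13.0
z = -1.4385
SAT-scale = SAT = 500 + 100z
Carry z at full precision (z = -18.7 / 13.0) into the conversion:
SAT-scale = 500 + 100 * (-18.7 / 13.0) = 500 + -1870 / 13.0
SAT-scale = 500 + -143.8462
SAT-scale = 356.1538

356.1538


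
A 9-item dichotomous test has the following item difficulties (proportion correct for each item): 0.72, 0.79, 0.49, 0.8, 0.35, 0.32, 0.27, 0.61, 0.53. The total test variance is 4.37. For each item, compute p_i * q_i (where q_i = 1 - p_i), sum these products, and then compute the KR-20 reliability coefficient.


For each item, compute p_i * q_i:
  Item 1: 0.72 * 0.28 = 0.2016
  Item 2: 0.79 * 0.21 = 0.1659
  Item 3: 0.49 * 0.51 = 0.2499
  Item 4: 0.8 * 0.2 = 0.16
  Item 5: 0.35 * 0.65 = 0.2275
  Item 6: 0.32 * 0.68 = 0.2176
  Item 7: 0.27 * 0.73 = 0.1971
  Item 8: 0.61 * 0.39 = 0.2379
  Item 9: 0.53 * 0.47 = 0.2491
Sum(p_i * q_i) = 0.2016 + 0.1659 + 0.2499 + 0.16 + 0.2275 + 0.2176 + 0.1971 + 0.2379 + 0.2491 = 1.9066
KR-20 = (k/(k-1)) * (1 - Sum(p_i*q_i) / Var_total)
= (9/8) * (1 - 1.9066/4.37)
= 1.125 * 0.5637
KR-20 = 0.6342

0.6342


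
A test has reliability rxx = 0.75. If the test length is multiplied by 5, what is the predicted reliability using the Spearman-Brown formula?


r_new = (n * rxx) / (1 + (n-1) * rxx)
r_new = (5 * 0.75) / (1 + 4 * 0.75)
r_new = 3.75 / 4.0
r_new = 0.9375

0.9375


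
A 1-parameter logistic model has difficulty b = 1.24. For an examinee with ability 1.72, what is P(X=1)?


theta - b = 1.72 - 1.24 = 0.48
exp(-(theta - b)) = exp(-0.48) = 0.6188
P = 1 / (1 + 0.6188)
P = 0.6177

0.6177


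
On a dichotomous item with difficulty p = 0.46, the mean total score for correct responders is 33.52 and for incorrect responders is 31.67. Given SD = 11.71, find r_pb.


q = 1 - p = 0.54
rpb = ((M1 - M0) / SD) * sqrt(p * q)
rpb = ((33.52 - 31.67) / 11.71) * sqrt(0.46 * 0.54)
rpb = 0.0787

0.0787


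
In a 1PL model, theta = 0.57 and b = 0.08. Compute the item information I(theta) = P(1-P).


P = 1/(1+exp(-(0.57-0.08))) = 0.6201
I = P*(1-P) = 0.6201 * 0.3799
I = 0.2356

0.2356


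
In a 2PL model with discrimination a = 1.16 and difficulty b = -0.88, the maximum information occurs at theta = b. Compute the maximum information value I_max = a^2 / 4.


For 2PL, max info at theta = b = -0.88
I_max = a^2 / 4 = 1.16^2 / 4
= 1.3456 / 4
I_max = 0.3364

0.3364


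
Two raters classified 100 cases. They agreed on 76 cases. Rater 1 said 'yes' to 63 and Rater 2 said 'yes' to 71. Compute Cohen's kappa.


P_o = 76/100 = 0.76
P_e = (63*71 + 37*29) / 10000 = 0.5546
kappa = (P_o - P_e) / (1 - P_e)
kappa = (0.76 - 0.5546) / (1 - 0.5546)
kappa = 0.4612

0.4612


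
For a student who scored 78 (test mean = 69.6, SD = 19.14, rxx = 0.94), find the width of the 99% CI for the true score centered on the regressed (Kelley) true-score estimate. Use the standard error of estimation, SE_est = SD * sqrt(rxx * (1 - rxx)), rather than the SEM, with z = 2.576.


True score estimate = 0.94*78 + 0.06*69.6 = 77.496
SE_est = SD * sqrt(rxx * (1 - rxx)) = 19.14 * sqrt(0.94 * 0.06) = 19.14 * sqrt(0.0564) = 4.545498
CI = T_est +/- z * SE_est, so width = 2 * z * SE_est = 2 * 2.576 * 4.545498
Width = 23.4184

23.4184


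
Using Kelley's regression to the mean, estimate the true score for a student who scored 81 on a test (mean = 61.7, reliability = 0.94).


T_est = rxx * X + (1 - rxx) * mean
T_est = 0.94 * 81 + 0.06 * 61.7
T_est = 76.14 + 3.702
T_est = 79.842

79.842


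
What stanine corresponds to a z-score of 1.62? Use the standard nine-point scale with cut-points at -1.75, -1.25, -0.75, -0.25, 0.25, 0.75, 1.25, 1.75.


Stanine boundaries: [-1.75, -1.25, -0.75, -0.25, 0.25, 0.75, 1.25, 1.75]
z = 1.62
Check each boundary:
  z >= -1.75 -> could be stanine 2
  z >= -1.25 -> could be stanine 3
  z >= -0.75 -> could be stanine 4
  z >= -0.25 -> could be stanine 5
  z >= 0.25 -> could be stanine 6
  z >= 0.75 -> could be stanine 7
  z >= 1.25 -> could be stanine 8
  z < 1.75
Highest qualifying boundary gives stanine = 8

8


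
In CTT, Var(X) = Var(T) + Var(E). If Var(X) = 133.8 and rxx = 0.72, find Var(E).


var_true = rxx * var_obs = 0.72 * 133.8 = 96.336
var_error = var_obs - var_true
var_error = 133.8 - 96.336
var_error = 37.464

37.464


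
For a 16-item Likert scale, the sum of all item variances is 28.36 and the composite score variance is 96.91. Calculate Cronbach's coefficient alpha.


alpha = (k/(k-1)) * (1 - sum(si^2)/s_total^2)
= (16/15) * (1 - 28.36/96.91)
alpha = 0.7545

0.7545


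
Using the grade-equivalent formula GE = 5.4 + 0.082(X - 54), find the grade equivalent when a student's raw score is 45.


raw - median = 45 - 54 = -9
slope * diff = 0.082 * -9 = -0.738
GE = 5.4 + -0.738
GE = 4.662

4.662


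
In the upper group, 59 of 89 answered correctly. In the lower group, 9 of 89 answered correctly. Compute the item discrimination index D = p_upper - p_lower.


p_upper = 59/89 = 0.6629
p_lower = 9/89 = 0.1011
D = 0.6629 - 0.1011 = 0.5618

0.5618


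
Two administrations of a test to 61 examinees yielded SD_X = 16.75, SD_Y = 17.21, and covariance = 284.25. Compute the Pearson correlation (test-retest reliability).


r = cov(X,Y) / (SD_X * SD_Y)
r = 284.25 / (16.75 * 17.21)
r = 284.25 / 288.2675
r = 0.9861

0.9861


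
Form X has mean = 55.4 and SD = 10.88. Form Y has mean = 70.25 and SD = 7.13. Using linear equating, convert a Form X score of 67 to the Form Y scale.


slope = SD_Y / SD_X = 7.13 / 10.88 ~ 0.6553
intercept = mean_Y - slope * mean_X = 70.25 - (7.13 / 10.88) * 55.4 ~ 33.9447
Y = slope * X + intercept. To avoid rounding drift from the rounded slope/intercept, evaluate the equivalent form Y = mean_Y + SD_Y * (X - mean_X) / SD_X at full precision:
Y = 70.25 + 7.13 * (67 - 55.4) / 10.88
Y = 70.25 + 7.13 * 11.6 / 10.88
Y = 70.25 + 82.708 / 10.88
Y = 70.25 + 7.6018
Y = 77.8518

77.8518


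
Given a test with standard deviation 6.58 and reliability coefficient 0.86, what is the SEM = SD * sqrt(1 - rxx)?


SEM = SD * sqrt(1 - rxx)
SEM = 6.58 * sqrt(1 - 0.86)
SEM = 6.58 * sqrt(0.14) = 6.58 * 0.374166
SEM = 2.462

2.462


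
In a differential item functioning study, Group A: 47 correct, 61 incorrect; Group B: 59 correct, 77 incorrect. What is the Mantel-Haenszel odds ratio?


Odds_A = 47/61 = 0.7705
Odds_B = 59/77 = 0.7662
OR = Odds_A / Odds_B = 0.7705 / 0.7662
Exactly, OR = (47 * 77) / (61 * 59) = 3619 / 3599
OR = 1.0056

1.0056


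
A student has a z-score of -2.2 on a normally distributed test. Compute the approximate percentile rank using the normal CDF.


CDF(z) = 0.5 * (1 + erf(z/sqrt(2)))
erf(-1.5556) = -0.9722
CDF = 0.0139
Percentile rank = 0.0139 * 100 = 1.39

1.39


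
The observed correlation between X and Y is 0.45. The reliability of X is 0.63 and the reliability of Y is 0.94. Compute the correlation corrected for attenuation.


r_corrected = rxy / sqrt(rxx * ryy)
= 0.45 / sqrt(0.63 * 0.94)
= 0.45 / sqrt(0.5922)
= 0.45 / 0.769545
r_corrected = 0.5848

0.5848


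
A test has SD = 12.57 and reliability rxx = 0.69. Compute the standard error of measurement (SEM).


SEM = SD * sqrt(1 - rxx)
SEM = 12.57 * sqrt(1 - 0.69)
SEM = 12.57 * sqrt(0.31) = 12.57 * 0.556776
SEM = 6.9987

6.9987


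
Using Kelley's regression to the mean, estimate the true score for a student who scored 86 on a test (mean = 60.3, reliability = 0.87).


T_est = rxx * X + (1 - rxx) * mean
T_est = 0.87 * 86 + 0.13 * 60.3
T_est = 74.82 + 7.839
T_est = 82.659

82.659


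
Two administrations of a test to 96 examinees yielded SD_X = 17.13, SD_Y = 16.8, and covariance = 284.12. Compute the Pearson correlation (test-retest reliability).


r = cov(X,Y) / (SD_X * SD_Y)
r = 284.12 / (17.13 * 16.8)
r = 284.12 / 287.784
r = 0.9873

0.9873


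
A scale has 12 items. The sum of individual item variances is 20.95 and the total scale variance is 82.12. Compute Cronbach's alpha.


alpha = (k/(k-1)) * (1 - sum(si^2)/s_total^2)
= (12/11) * (1 - 20.95/82.12)
alpha = 0.8126

0.8126


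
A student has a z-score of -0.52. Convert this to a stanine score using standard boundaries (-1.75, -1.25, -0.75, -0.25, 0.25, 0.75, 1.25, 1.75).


Stanine boundaries: [-1.75, -1.25, -0.75, -0.25, 0.25, 0.75, 1.25, 1.75]
z = -0.52
Check each boundary:
  z >= -1.75 -> could be stanine 2
  z >= -1.25 -> could be stanine 3
  z >= -0.75 -> could be stanine 4
  z < -0.25
  z < 0.25
  z < 0.75
  z < 1.25
  z < 1.75
Highest qualifying boundary gives stanine = 4

4


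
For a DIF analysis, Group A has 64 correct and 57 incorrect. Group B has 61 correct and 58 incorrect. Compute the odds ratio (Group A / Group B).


Odds_A = 64/57 = 1.1228
Odds_B = 61/58 = 1.0517
OR = Odds_A / Odds_B = 1.1228 / 1.0517
Exactly, OR = (64 * 58) / (57 * 61) = 3712 / 3477
OR = 1.0676

1.0676


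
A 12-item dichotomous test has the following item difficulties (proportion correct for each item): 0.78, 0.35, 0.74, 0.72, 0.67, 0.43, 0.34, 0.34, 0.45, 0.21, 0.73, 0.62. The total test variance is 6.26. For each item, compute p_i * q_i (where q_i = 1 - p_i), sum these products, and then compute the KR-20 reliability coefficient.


For each item, compute p_i * q_i:
  Item 1: 0.78 * 0.22 = 0.1716
  Item 2: 0.35 * 0.65 = 0.2275
  Item 3: 0.74 * 0.26 = 0.1924
  Item 4: 0.72 * 0.28 = 0.2016
  Item 5: 0.67 * 0.33 = 0.2211
  Item 6: 0.43 * 0.57 = 0.2451
  Item 7: 0.34 * 0.66 = 0.2244
  Item 8: 0.34 * 0.66 = 0.2244
  Item 9: 0.45 * 0.55 = 0.2475
  Item 10: 0.21 * 0.79 = 0.1659
  Item 11: 0.73 * 0.27 = 0.1971
  Item 12: 0.62 * 0.38 = 0.2356
Sum(p_i * q_i) = 0.1716 + 0.2275 + 0.1924 + 0.2016 + 0.2211 + 0.2451 + 0.2244 + 0.2244 + 0.2475 + 0.1659 + 0.1971 + 0.2356 = 2.5542
KR-20 = (k/(k-1)) * (1 - Sum(p_i*q_i) / Var_total)
= (12/11) * (1 - 2.5542/6.26)
= 1.0909 * 0.592
KR-20 = 0.6458

0.6458


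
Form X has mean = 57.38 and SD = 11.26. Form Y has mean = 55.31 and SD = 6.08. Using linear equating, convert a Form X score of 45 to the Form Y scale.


slope = SD_Y / SD_X = 6.08 / 11.26 ~ 0.54
intercept = mean_Y - slope * mean_X = 55.31 - (6.08 / 11.26) * 57.38 ~ 24.3268
Y = slope * X + intercept. To avoid rounding drift from the rounded slope/intercept, evaluate the equivalent form Y = mean_Y + SD_Y * (X - mean_X) / SD_X at full precision:
Y = 55.31 + 6.08 * (45 - 57.38) / 11.26
Y = 55.31 - 6.08 * 12.38 / 11.26
Y = 55.31 - 75.2704 / 11.26
Y = 55.31 - 6.6848
Y = 48.6252

48.6252


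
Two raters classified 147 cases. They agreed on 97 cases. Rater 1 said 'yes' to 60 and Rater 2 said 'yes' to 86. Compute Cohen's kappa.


P_o = 97/147 = 0.659864
P_e = (60*86 + 87*61) / 21609 = 0.484382
kappa = (P_o - P_e) / (1 - P_e)
kappa = (0.659864 - 0.484382) / (1 - 0.484382)
kappa = 0.3403

0.3403


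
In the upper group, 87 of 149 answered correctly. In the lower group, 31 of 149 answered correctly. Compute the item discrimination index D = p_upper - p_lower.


p_upper = 87/149 = 0.5839
p_lower = 31/149 = 0.2081
D = 0.5839 - 0.2081 = 0.3758

0.3758


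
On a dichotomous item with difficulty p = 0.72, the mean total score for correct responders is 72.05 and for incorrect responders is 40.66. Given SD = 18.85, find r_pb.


q = 1 - p = 0.28
rpb = ((M1 - M0) / SD) * sqrt(p * q)
rpb = ((72.05 - 40.66) / 18.85) * sqrt(0.72 * 0.28)
rpb = 0.7477

0.7477


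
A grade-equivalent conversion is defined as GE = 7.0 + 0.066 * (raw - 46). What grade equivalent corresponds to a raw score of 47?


raw - median = 47 - 46 = 1
slope * diff = 0.066 * 1 = 0.066
GE = 7.0 + 0.066
GE = 7.066

7.066


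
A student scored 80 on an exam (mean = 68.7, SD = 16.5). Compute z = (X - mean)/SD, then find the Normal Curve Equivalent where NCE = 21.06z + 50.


z = (X - mean) / SD = (80 - 68.7) / 16.5
z = 11.3 / 16.5
z = 0.6848
NCE = NCE = 21.06z + 50
Carry z at full precision (z = 11.3 / 16.5) into the conversion:
NCE = 21.06 * (11.3 / 16.5) + 50 = 237.978 / 16.5 + 50
NCE = 14.4229 + 50
NCE = 64.4229

64.4229


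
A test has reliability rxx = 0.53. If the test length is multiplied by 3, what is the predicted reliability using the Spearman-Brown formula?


r_new = (n * rxx) / (1 + (n-1) * rxx)
r_new = (3 * 0.53) / (1 + 2 * 0.53)
r_new = 1.59 / 2.06
r_new = 0.7718

0.7718


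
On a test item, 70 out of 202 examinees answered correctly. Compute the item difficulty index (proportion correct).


Item difficulty p = number correct / total examinees
p = 70 / 202
p = 0.3465

0.3465


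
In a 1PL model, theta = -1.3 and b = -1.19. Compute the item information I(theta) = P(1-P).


P = 1/(1+exp(-(-1.3--1.19))) = 0.4725
I = P*(1-P) = 0.4725 * 0.5275
I = 0.2492

0.2492


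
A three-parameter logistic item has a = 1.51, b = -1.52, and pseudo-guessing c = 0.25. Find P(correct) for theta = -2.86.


logit = 1.51*(-2.86 - -1.52) = -2.0234
P* = 1/(1 + exp(--2.0234)) = 0.1168
P = 0.25 + (1 - 0.25) * 0.1168
P = 0.3376

0.3376


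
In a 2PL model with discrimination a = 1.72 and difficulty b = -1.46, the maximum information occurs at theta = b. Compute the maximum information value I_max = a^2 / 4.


For 2PL, max info at theta = b = -1.46
I_max = a^2 / 4 = 1.72^2 / 4
= 2.9584 / 4
I_max = 0.7396

0.7396


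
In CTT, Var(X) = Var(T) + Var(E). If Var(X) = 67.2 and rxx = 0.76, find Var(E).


var_true = rxx * var_obs = 0.76 * 67.2 = 51.072
var_error = var_obs - var_true
var_error = 67.2 - 51.072
var_error = 16.128

16.128


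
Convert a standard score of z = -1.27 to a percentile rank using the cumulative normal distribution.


CDF(z) = 0.5 * (1 + erf(z/sqrt(2)))
erf(-0.898) = -0.7959
CDF = 0.102
Percentile rank = 0.102 * 100 = 10.2

10.2


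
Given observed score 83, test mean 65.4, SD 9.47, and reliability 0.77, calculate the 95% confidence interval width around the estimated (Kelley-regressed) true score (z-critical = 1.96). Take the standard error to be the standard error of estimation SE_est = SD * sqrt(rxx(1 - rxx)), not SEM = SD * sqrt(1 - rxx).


True score estimate = 0.77*83 + 0.23*65.4 = 78.952
SE_est = SD * sqrt(rxx * (1 - rxx)) = 9.47 * sqrt(0.77 * 0.23) = 9.47 * sqrt(0.1771) = 3.985284
CI = T_est +/- z * SE_est, so width = 2 * z * SE_est = 2 * 1.96 * 3.985284
Width = 15.6223

15.6223


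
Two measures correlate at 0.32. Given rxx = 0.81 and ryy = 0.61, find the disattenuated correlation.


r_corrected = rxy / sqrt(rxx * ryy)
= 0.32 / sqrt(0.81 * 0.61)
= 0.32 / sqrt(0.4941)
= 0.32 / 0.702922
r_corrected = 0.4552

0.4552
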